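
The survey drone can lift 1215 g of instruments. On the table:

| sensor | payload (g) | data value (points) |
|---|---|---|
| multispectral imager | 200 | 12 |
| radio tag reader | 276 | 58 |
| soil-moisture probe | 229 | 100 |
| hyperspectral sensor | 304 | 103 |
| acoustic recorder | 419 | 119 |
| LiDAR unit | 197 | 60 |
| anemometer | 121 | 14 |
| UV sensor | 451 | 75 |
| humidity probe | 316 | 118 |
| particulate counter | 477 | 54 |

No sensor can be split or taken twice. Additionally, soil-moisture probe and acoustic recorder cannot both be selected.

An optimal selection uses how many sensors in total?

5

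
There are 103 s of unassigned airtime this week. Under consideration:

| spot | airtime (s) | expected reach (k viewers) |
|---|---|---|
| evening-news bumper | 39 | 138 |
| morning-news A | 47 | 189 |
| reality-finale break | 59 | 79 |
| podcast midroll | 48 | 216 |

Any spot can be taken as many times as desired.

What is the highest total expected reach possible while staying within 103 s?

432

Density check — podcast midroll 4.50, morning-news A 4.02, evening-news bumper 3.54, reality-finale break 1.34 are the best per s.
2×podcast midroll uses 96 of the 103 s and totals 432.
Every other selection either busts 103 s or fails to beat 432.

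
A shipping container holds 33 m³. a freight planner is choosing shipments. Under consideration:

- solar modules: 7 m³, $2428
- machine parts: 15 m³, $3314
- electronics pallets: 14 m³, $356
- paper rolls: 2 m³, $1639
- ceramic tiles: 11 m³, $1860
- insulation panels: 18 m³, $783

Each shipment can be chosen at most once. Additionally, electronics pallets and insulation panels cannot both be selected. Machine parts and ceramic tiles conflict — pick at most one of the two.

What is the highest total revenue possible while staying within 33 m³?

7381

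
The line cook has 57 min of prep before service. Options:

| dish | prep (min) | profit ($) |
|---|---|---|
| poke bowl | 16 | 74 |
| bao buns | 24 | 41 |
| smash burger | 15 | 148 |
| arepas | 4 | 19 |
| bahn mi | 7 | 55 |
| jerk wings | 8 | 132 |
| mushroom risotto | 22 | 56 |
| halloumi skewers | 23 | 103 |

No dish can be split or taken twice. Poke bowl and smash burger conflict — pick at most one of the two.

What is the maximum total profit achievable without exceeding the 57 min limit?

Taking smash burger + arepas + bahn mi + jerk wings + halloumi skewers: 57 min used, 457 in profit.

457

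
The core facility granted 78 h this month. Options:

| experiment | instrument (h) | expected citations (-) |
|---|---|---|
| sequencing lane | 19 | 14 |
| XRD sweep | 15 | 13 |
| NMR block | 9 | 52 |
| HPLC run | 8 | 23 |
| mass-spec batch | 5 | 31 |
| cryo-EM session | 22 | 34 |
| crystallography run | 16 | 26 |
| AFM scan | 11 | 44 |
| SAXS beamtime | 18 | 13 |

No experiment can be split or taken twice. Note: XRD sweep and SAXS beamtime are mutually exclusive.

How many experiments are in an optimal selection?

6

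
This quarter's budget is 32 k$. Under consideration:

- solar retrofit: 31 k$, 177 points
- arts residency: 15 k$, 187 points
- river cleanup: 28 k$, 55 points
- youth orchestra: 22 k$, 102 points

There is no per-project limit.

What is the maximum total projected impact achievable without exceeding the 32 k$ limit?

374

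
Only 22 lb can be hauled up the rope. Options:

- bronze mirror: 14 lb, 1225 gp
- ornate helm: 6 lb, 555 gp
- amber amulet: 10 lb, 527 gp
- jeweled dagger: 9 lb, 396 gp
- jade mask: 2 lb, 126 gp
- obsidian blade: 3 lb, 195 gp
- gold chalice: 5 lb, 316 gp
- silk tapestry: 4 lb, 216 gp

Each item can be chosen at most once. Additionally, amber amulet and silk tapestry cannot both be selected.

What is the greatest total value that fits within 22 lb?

1906

Bronze mirror + ornate helm + jade mask uses 22 of the 22 lb and totals 1906.
An exhaustive check of the 256 subsets confirms 1906.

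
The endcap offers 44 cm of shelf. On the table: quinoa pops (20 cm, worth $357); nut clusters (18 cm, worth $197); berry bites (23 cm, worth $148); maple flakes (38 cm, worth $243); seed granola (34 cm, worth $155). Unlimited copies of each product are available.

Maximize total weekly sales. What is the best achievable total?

714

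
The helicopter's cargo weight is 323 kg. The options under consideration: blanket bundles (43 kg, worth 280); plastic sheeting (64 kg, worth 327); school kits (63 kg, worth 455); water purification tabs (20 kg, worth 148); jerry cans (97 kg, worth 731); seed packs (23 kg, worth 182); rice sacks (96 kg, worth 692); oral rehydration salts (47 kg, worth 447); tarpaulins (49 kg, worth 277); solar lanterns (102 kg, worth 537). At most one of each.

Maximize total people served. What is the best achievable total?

The ratio heuristic lands on blanket bundles + school kits + water purification tabs + jerry cans + seed packs + oral rehydration salts (2243) but leaves 30 kg idle.
Replace blanket bundles and seed packs with rice sacks: the trade gains 230 net, giving 2473 at 323 kg.
An exhaustive check of the 1024 subsets confirms 2473.

2473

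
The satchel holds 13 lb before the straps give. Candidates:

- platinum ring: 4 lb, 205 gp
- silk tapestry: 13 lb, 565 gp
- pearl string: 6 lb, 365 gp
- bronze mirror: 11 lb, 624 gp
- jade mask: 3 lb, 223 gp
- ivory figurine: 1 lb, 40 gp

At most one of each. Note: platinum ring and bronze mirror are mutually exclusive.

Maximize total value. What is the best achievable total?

793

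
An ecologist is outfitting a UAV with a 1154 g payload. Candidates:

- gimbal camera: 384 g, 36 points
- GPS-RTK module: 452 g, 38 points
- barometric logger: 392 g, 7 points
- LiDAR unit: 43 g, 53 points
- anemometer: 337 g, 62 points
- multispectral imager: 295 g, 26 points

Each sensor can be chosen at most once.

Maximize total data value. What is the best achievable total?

179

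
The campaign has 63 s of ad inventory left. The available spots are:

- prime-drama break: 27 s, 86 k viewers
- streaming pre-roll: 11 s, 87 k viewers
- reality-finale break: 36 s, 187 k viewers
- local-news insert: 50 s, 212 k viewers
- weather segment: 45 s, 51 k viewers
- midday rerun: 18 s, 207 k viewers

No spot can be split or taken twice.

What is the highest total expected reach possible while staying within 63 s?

The ratio heuristic lands on prime-drama break + streaming pre-roll + midday rerun (380) but leaves 7 s idle.
The 38 s tied up in prime-drama break and streaming pre-roll is better spent on reality-finale break — total rises to 394 (54 s).
The closest alternative, prime-drama break + streaming pre-roll + midday rerun, reaches only 380.

394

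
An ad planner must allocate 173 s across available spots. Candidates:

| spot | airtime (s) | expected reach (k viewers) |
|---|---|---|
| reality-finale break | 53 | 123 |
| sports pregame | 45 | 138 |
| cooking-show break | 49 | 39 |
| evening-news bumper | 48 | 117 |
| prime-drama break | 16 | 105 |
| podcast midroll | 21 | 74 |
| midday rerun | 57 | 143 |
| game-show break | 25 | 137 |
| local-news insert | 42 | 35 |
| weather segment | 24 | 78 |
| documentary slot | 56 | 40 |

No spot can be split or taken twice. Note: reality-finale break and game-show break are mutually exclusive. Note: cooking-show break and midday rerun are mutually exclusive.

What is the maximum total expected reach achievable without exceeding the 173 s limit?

601

By expected reach per s: prime-drama break 6.56, game-show break 5.48, podcast midroll 3.52 lead.
Taking the top-ratio spots first gives sports pregame + prime-drama break + podcast midroll + game-show break + local-news insert + weather segment for 567 (173 s).
Dropping podcast midroll and local-news insert frees 63 s; slotting in midday rerun (57 s) lifts the total to 601 at 167 s.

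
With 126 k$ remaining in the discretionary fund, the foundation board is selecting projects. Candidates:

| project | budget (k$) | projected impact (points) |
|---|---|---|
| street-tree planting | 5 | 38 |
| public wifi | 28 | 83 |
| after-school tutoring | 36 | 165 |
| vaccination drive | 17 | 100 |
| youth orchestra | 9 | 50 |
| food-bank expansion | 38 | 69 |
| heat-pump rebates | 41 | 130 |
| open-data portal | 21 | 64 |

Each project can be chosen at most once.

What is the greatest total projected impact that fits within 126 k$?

509

Ranking by ratio (projected impact/k$): street-tree planting 7.60, vaccination drive 5.88, youth orchestra 5.56, after-school tutoring 4.58.
Taking the top-ratio projects first gives street-tree planting + after-school tutoring + vaccination drive + youth orchestra + heat-pump rebates for 483 (108 k$).
Dropping street-tree planting frees 5 k$; slotting in open-data portal (21 k$) lifts the total to 509 at 124 k$.
The closest alternative, street-tree planting + public wifi + after-school tutoring + vaccination drive + youth orchestra + open-data portal, reaches only 500.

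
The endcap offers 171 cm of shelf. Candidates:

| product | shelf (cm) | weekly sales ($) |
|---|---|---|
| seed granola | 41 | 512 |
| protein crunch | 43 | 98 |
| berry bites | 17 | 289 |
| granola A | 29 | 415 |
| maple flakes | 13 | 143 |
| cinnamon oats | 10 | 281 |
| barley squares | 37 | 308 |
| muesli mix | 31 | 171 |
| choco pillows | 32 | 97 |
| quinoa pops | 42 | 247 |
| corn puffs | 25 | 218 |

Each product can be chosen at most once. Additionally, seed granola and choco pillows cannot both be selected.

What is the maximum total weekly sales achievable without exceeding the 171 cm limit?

2029

Taking seed granola + berry bites + granola A + maple flakes + cinnamon oats + muesli mix + corn puffs: 166 cm used, 2029 in weekly sales.
The spare 5 cm is too small for any remaining product, and no feasible exchange beats 2029.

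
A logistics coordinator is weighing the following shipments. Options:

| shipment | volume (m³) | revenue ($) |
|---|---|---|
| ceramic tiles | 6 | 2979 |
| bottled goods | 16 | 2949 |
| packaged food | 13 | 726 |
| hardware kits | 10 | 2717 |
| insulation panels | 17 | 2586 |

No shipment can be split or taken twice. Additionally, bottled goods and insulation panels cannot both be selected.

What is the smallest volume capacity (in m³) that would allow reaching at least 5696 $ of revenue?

Minimise m³ subject to total revenue ≥ 5696.
ceramic tiles + hardware kits: 5696 revenue at 16 m³.
No combination under 16 m³ hits 5696.

16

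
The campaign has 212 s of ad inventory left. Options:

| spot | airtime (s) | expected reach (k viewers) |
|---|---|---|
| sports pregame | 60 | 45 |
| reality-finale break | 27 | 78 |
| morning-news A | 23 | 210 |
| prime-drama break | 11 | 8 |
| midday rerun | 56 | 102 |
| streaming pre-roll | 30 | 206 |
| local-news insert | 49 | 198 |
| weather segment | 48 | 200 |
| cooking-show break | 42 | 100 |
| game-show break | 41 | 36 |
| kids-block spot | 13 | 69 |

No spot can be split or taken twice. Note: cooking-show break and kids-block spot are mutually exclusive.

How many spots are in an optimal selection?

7

Best achievable expected reach is 969.
One optimal bundle: reality-finale break + morning-news A + prime-drama break + streaming pre-roll + local-news insert + weather segment + kids-block spot (201 s).
Every optimal selection uses 7 spots.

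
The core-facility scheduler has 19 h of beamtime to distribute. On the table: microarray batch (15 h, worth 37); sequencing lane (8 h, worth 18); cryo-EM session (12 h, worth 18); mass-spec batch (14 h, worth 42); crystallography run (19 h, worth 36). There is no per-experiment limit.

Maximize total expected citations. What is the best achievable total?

By expected citations per h: mass-spec batch 3.00, microarray batch 2.47, sequencing lane 2.25 lead.
Mass-spec batch uses 14 of the 19 h and totals 42.
The spare 5 h is too small for any remaining experiment, and no exchange beats 42.

42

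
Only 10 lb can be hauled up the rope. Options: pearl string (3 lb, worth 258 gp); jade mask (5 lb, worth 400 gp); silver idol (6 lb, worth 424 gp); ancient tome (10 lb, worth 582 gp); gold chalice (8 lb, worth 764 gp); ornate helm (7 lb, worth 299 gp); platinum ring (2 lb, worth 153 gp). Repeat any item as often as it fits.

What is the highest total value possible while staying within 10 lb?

917

The ratio ordering already packs tightly: gold chalice + platinum ring, 10 lb, 917.
Nothing else within 10 lb beats 917.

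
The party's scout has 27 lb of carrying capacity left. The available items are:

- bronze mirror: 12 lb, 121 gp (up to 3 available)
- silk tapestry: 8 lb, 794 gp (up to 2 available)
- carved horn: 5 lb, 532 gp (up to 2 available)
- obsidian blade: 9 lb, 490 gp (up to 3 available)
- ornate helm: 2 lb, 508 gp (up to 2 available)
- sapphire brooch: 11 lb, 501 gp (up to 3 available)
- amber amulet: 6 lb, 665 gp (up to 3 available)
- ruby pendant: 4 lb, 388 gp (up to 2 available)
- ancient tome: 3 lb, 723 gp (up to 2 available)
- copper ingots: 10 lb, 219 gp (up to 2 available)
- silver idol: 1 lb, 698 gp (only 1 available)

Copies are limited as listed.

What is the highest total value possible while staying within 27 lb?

4889

Density check — silver idol 698.00, ornate helm 254.00, ancient tome 241.00, amber amulet 110.83 are the best per lb.
Greedy by ratio would take 2×ornate helm + 2×amber amulet + ruby pendant + 2×ancient tome + silver idol: 27 lb used, total 4878.
Replace amber amulet and ruby pendant with 2×carved horn: the trade gains 11 net, giving 4889 at 27 lb.
Every other selection either busts 27 lb or exceeds an availability limit or fails to beat 4889.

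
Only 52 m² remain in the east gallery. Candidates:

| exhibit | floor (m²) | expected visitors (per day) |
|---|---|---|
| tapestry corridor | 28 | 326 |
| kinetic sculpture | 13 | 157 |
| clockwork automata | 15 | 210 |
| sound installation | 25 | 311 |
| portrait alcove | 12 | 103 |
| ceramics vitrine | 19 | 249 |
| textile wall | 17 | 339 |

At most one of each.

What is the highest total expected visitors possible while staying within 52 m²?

798

Density check — textile wall 19.94, clockwork automata 14.00, ceramics vitrine 13.11 are the best per m².
Best packing: clockwork automata + ceramics vitrine + textile wall — 51 m², 798 total.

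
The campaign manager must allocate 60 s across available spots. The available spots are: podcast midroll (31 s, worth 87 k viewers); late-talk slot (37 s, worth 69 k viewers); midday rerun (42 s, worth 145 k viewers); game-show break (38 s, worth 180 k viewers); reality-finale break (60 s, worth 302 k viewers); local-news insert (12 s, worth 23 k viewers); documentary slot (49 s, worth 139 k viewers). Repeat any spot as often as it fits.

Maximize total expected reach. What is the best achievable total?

Best packing: reality-finale break — 60 s, 302 total.
Every other selection either busts 60 s or fails to beat 302.

302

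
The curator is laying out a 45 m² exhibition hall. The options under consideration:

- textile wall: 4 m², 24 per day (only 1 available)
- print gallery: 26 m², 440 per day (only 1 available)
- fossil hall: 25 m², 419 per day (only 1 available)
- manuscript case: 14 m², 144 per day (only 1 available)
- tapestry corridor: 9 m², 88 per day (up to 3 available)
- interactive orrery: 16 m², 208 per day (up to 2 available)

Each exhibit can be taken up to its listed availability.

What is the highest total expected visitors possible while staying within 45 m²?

Ranking by ratio (expected visitors/m²): print gallery 16.92, fossil hall 16.76, interactive orrery 13.00, manuscript case 10.29.
The ratio heuristic lands on print gallery + interactive orrery (648) but leaves 3 m² idle.
Dropping print gallery frees 26 m²; slotting in textile wall + fossil hall (29 m²) lifts the total to 651 at 45 m².
Every other selection either busts 45 m² or exceeds an availability limit or fails to beat 651.

651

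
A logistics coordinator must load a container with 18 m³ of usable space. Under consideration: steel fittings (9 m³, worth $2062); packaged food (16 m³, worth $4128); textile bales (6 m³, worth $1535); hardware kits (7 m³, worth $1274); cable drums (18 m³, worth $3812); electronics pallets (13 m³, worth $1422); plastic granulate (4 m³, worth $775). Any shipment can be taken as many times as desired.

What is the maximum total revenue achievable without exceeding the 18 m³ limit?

Ranking by ratio (revenue/m³): packaged food 258.00, textile bales 255.83, steel fittings 229.11.
The ratio heuristic lands on packaged food (4128) but leaves 2 m³ idle.
Replace packaged food with 3×textile bales: the trade gains 477 net, giving 4605 at 18 m³.
Every other selection either busts 18 m³ or fails to beat 4605.

4605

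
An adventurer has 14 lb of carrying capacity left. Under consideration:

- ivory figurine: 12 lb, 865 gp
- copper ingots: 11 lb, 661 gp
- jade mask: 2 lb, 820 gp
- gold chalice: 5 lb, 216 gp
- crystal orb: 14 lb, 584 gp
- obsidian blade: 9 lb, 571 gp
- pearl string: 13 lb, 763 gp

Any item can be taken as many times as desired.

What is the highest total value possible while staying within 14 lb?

Best packing: 7×jade mask — 14 lb, 5740 total.
Every other selection either busts 14 lb or fails to beat 5740.

5740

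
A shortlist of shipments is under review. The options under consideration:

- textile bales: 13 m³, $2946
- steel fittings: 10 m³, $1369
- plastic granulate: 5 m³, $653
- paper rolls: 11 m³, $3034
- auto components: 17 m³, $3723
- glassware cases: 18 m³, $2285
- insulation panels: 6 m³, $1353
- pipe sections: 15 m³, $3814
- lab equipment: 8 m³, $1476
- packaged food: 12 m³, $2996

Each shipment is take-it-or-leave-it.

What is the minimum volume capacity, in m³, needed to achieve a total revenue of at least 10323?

Need the lightest bundle worth ≥ 10323.
textile bales + paper rolls + insulation panels + packaged food: 10329 revenue at 42 m³.
Any bundle with less than 42 m³ falls short of 10323.

42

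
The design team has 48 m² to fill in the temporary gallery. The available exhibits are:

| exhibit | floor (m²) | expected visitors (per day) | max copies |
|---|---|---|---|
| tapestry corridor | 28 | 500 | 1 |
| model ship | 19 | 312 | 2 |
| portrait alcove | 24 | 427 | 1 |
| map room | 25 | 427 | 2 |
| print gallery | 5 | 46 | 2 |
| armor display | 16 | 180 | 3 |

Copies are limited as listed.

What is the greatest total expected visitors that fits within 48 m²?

Density check — tapestry corridor 17.86, portrait alcove 17.79, map room 17.08, model ship 16.42 are the best per m².
Tapestry corridor + model ship uses 47 of the 48 m² and totals 812.
The spare 1 m² is too small for any remaining exhibit, and no exchange beats 812.

812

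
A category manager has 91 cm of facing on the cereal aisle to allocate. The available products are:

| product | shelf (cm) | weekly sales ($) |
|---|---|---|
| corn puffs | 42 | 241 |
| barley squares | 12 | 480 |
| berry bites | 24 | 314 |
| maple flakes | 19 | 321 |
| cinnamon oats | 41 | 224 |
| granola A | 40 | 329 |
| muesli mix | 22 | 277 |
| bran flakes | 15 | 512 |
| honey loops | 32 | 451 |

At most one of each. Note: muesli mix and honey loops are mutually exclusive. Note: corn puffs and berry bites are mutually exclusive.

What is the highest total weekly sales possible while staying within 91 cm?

1764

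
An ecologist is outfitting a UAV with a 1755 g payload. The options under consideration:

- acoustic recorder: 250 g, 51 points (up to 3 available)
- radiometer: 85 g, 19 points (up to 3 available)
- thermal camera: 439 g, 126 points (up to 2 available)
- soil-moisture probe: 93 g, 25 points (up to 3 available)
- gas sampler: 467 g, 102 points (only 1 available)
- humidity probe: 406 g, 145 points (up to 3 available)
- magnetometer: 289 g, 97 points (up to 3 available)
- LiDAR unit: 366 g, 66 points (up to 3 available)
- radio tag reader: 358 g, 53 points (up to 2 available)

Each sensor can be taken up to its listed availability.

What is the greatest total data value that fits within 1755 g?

586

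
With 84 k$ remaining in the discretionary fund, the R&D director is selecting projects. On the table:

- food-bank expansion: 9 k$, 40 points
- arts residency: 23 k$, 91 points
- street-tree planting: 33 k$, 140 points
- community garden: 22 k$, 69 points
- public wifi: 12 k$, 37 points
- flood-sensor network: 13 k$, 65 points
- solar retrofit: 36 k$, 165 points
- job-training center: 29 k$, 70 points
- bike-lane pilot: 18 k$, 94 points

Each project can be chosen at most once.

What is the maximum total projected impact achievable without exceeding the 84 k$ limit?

370

Greedy by ratio would take food-bank expansion + flood-sensor network + solar retrofit + bike-lane pilot: 76 k$ used, total 364.
The 27 k$ tied up in food-bank expansion and bike-lane pilot is better spent on street-tree planting — total rises to 370 (82 k$).
The spare 2 k$ is too small for any remaining project, and no exchange beats 370.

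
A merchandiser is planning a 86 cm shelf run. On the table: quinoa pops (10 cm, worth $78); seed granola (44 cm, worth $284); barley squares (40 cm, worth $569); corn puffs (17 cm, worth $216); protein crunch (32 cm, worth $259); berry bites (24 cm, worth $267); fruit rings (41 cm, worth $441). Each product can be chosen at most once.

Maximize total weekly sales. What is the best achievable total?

Ranking by ratio (weekly sales/cm): barley squares 14.22, corn puffs 12.71, berry bites 11.12, fruit rings 10.76.
Best packing: barley squares + corn puffs + berry bites — 81 cm, 1052 total.

1052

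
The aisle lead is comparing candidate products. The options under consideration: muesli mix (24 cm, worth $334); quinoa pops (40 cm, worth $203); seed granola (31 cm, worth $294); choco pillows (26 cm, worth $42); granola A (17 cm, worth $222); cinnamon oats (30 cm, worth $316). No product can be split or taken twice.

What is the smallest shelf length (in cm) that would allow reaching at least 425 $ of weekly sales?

41

Look for the lowest-shelf combination reaching 425.
muesli mix + granola A: 556 weekly sales at 41 cm.
No combination under 41 cm hits 425.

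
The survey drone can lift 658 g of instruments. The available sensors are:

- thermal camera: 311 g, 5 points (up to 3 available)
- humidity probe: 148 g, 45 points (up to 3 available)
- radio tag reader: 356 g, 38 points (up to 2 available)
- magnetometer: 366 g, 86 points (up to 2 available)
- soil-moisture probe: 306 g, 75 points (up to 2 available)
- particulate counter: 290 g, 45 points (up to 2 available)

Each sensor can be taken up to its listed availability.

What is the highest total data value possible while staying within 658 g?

165

The ratio heuristic lands on 3×humidity probe (135) but leaves 214 g idle.
Dropping humidity probe frees 148 g; slotting in soil-moisture probe (306 g) lifts the total to 165 at 602 g.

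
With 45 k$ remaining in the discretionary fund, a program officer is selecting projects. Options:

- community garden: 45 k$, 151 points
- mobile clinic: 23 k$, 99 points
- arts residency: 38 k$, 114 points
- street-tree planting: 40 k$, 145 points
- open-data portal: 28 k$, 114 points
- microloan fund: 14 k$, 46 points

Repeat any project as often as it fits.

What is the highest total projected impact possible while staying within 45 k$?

Density check — mobile clinic 4.30, open-data portal 4.07, street-tree planting 3.62, community garden 3.36 are the best per k$.
A density-first pass picks mobile clinic + microloan fund — 145 at 37 k$.
The 23 k$ tied up in mobile clinic is better spent on open-data portal — total rises to 160 (42 k$).
The spare 3 k$ is too small for any remaining project, and no exchange beats 160.

160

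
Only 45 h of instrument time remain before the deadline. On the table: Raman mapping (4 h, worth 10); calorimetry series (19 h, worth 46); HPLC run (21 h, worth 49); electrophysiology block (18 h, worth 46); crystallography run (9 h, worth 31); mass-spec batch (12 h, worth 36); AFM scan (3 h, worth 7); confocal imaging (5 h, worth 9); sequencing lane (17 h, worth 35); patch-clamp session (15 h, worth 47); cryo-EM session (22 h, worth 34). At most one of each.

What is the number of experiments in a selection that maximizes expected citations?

Best achievable expected citations is 133.
For example Raman mapping + crystallography run + mass-spec batch + confocal imaging + patch-clamp session achieves it, using 45 h.
All optima have 5 experiments.

5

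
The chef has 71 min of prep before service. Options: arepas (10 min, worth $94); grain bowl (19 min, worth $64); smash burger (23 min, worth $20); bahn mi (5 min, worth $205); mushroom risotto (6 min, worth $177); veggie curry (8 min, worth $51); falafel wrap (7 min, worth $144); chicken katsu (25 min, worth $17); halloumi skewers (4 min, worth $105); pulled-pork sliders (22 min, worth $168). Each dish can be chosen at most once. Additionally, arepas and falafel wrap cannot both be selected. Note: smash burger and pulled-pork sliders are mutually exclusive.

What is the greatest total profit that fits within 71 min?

914

Taking grain bowl + bahn mi + mushroom risotto + veggie curry + falafel wrap + halloumi skewers + pulled-pork sliders: 71 min used, 914 in profit.
The closest alternative, grain bowl + bahn mi + mushroom risotto + falafel wrap + halloumi skewers + pulled-pork sliders, reaches only 863.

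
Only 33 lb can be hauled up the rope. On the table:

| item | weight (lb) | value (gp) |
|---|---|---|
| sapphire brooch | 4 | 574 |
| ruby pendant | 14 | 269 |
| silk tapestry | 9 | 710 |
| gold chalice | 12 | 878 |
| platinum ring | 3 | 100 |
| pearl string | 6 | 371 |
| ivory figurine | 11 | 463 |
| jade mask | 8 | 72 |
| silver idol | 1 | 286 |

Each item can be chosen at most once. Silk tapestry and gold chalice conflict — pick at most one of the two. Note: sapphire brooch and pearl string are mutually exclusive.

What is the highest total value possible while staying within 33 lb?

Ranking by ratio (value/lb): silver idol 286.00, sapphire brooch 143.50, silk tapestry 78.89.
Taking sapphire brooch + gold chalice + platinum ring + ivory figurine + silver idol: 31 lb used, 2301 in value.
The closest alternative, sapphire brooch + gold chalice + ivory figurine + silver idol, reaches only 2201.

2301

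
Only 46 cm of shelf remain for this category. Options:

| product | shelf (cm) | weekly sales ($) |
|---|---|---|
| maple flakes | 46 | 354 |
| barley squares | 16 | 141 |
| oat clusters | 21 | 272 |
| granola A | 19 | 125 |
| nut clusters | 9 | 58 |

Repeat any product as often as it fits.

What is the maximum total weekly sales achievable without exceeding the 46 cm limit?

544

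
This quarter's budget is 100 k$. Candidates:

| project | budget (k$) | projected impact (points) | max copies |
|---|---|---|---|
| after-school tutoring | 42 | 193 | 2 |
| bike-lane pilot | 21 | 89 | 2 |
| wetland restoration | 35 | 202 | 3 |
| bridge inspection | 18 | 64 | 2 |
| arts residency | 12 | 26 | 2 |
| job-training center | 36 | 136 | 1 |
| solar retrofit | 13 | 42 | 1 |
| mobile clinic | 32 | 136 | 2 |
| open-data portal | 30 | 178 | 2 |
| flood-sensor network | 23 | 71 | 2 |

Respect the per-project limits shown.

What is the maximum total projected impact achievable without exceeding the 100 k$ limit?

582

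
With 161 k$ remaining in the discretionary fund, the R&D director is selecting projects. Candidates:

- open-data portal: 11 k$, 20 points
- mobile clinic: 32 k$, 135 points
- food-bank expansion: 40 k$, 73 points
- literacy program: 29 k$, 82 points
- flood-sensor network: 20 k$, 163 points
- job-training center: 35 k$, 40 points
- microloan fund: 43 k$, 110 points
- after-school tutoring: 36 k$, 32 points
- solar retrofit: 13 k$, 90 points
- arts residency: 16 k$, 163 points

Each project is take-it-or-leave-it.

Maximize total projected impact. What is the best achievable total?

The ratio ordering already packs tightly: mobile clinic + literacy program + flood-sensor network + microloan fund + solar retrofit + arts residency, 153 k$, 743.
The closest alternative, open-data portal + mobile clinic + food-bank expansion + literacy program + flood-sensor network + solar retrofit + arts residency, reaches only 726.

743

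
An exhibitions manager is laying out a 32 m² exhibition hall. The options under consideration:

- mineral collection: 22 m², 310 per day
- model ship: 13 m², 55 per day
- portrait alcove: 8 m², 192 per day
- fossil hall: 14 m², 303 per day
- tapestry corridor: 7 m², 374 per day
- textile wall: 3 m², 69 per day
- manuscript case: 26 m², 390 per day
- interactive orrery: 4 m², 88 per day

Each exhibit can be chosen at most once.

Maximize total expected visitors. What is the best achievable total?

Ranking by ratio (expected visitors/m²): tapestry corridor 53.43, portrait alcove 24.00, textile wall 23.00.
Filling by ratio: portrait alcove + tapestry corridor + textile wall + interactive orrery for 723, with 10 m² left unused.
The 4 m² tied up in interactive orrery is better spent on fossil hall — total rises to 938 (32 m²).

938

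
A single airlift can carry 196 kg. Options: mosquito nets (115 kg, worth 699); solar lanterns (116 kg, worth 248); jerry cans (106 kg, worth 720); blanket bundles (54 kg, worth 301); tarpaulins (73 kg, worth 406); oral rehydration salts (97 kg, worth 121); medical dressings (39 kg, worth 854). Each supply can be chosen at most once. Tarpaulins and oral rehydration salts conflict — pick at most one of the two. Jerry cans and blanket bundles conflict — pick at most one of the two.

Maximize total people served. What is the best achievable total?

By people served per kg: medical dressings 21.90, jerry cans 6.79, mosquito nets 6.08, blanket bundles 5.57 lead.
Taking jerry cans + medical dressings: 145 kg used, 1574 in people served.
No other feasible combination exceeds 1574.

1574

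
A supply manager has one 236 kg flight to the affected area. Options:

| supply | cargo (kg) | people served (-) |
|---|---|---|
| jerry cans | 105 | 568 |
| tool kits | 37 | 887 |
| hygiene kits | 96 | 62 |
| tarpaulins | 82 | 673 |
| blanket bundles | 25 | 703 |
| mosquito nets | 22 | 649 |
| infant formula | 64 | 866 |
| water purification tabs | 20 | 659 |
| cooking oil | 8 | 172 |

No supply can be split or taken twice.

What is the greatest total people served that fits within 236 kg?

3960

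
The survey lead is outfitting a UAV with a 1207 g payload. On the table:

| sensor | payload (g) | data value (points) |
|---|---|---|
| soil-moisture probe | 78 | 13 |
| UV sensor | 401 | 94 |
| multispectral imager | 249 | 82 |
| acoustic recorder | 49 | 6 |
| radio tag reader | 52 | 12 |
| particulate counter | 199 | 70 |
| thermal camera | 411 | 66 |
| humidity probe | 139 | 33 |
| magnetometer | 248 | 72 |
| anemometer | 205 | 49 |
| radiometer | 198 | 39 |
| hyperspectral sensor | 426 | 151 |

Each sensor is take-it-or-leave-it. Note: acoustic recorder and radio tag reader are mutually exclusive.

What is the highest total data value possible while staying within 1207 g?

Density check — hyperspectral sensor 0.35, particulate counter 0.35, multispectral imager 0.33 are the best per g.
A density-first pass picks multispectral imager + radio tag reader + particulate counter + magnetometer + hyperspectral sensor — 387 at 1174 g.
The 52 g tied up in radio tag reader is better spent on soil-moisture probe — total rises to 388 (1200 g).
No other feasible combination exceeds 388.

388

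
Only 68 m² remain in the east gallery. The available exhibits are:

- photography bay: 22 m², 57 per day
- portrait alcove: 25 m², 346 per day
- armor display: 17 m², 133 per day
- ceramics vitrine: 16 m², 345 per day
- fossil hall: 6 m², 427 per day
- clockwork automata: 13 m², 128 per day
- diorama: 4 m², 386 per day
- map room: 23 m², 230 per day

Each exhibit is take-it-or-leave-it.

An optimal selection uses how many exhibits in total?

5

Best achievable expected visitors is 1637.
For example portrait alcove + armor display + ceramics vitrine + fossil hall + diorama achieves it, using 68 m².
Any selection reaching 1637 contains exactly 5 exhibits.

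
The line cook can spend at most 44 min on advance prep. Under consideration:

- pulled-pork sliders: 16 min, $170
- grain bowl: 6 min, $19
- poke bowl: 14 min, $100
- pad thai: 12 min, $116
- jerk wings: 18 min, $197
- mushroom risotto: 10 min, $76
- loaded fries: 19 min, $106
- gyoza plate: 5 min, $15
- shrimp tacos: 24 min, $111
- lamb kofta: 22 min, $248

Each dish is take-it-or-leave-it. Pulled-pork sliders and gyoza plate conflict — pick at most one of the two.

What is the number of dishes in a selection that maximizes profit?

Optimal total is 445.
For example jerk wings + lamb kofta achieves it, using 40 min.
Any selection reaching 445 contains exactly 2 dishes.

2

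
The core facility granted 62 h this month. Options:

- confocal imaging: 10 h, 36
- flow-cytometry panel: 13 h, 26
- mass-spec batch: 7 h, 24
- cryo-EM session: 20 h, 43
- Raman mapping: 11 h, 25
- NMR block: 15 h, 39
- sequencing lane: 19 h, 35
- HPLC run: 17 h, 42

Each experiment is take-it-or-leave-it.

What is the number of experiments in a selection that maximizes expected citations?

5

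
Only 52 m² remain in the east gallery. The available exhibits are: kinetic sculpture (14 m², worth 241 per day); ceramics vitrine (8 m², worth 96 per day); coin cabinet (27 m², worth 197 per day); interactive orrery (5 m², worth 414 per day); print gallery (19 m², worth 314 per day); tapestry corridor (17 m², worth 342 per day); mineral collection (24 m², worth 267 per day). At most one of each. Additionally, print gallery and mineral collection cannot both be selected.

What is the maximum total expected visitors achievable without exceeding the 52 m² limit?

By expected visitors per m²: interactive orrery 82.80, tapestry corridor 20.12, kinetic sculpture 17.21 lead.
Filling by ratio: kinetic sculpture + ceramics vitrine + interactive orrery + tapestry corridor for 1093, with 8 m² left unused.
Dropping kinetic sculpture frees 14 m²; slotting in print gallery (19 m²) lifts the total to 1166 at 49 m².
Next best is kinetic sculpture + ceramics vitrine + interactive orrery + tapestry corridor at 1093 (44 m²) — short by 73.

1166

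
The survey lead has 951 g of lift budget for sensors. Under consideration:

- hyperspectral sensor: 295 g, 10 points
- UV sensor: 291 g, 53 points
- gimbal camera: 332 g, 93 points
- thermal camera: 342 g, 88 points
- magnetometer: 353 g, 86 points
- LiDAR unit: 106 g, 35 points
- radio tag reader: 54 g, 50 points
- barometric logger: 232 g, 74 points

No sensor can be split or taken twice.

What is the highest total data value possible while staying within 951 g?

270

Density check — radio tag reader 0.93, LiDAR unit 0.33, barometric logger 0.32, gimbal camera 0.28 are the best per g.
Greedy by ratio would take gimbal camera + LiDAR unit + radio tag reader + barometric logger: 724 g used, total 252.
The 106 g tied up in LiDAR unit is better spent on UV sensor — total rises to 270 (909 g).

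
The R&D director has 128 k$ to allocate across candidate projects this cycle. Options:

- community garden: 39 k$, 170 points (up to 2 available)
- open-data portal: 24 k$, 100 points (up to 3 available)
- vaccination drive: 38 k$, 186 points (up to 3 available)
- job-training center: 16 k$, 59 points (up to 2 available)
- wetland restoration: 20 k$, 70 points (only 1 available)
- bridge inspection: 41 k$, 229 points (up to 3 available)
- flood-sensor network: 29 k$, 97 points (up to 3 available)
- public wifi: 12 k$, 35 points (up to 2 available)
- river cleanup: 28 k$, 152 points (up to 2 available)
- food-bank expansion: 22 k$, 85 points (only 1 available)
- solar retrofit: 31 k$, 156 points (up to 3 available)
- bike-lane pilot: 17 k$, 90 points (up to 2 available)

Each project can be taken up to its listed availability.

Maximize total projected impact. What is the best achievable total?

700

Filling by ratio: 3×bridge inspection for 687, with 5 k$ left unused.
Dropping bridge inspection frees 41 k$; slotting in river cleanup + bike-lane pilot (45 k$) lifts the total to 700 at 127 k$.
The spare 1 k$ is too small for any remaining project, and no exchange beats 700.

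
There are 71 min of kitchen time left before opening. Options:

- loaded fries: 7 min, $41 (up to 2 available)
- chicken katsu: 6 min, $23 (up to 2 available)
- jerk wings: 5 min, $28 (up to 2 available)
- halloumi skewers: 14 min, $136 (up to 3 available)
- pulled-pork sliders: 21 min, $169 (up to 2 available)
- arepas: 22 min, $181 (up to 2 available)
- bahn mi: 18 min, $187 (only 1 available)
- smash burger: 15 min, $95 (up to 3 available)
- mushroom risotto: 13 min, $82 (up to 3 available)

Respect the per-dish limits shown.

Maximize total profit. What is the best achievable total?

651

Density check — bahn mi 10.39, halloumi skewers 9.71, arepas 8.23 are the best per min.
Filling by ratio: loaded fries + 3×halloumi skewers + bahn mi for 636, with 4 min left unused.
Replace loaded fries with 2×jerk wings: the trade gains 15 net, giving 651 at 70 min.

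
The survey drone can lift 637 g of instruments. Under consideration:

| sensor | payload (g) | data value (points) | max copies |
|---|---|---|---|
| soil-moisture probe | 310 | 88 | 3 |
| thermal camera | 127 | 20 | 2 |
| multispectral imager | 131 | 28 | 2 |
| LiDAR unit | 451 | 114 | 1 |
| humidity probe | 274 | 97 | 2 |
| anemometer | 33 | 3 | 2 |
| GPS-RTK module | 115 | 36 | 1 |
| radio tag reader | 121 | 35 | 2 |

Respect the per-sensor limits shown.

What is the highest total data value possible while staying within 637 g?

203

Filling by ratio: 2×humidity probe + 2×anemometer for 200, with 23 g left unused.
Replace humidity probe and 2×anemometer with GPS-RTK module + 2×radio tag reader: the trade gains 3 net, giving 203 at 631 g.
Every other selection either busts 637 g or exceeds an availability limit or fails to beat 203.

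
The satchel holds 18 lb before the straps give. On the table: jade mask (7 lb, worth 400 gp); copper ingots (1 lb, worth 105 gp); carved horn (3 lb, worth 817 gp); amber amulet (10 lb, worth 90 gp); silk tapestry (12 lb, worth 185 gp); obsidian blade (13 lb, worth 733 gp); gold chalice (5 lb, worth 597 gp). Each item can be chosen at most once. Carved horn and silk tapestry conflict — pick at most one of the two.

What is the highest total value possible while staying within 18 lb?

1919

Ranking by ratio (value/lb): carved horn 272.33, gold chalice 119.40, copper ingots 105.00, jade mask 57.14.
Taking jade mask + copper ingots + carved horn + gold chalice: 16 lb used, 1919 in value.
The closest alternative, jade mask + carved horn + gold chalice, reaches only 1814.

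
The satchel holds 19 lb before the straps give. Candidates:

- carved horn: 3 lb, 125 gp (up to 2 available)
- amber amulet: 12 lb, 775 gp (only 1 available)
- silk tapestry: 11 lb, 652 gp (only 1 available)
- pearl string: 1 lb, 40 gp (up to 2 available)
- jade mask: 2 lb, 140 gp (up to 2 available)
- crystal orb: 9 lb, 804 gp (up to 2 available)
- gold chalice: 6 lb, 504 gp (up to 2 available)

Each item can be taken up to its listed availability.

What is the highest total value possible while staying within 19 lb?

1648

Best packing: pearl string + 2×crystal orb — 19 lb, 1648 total.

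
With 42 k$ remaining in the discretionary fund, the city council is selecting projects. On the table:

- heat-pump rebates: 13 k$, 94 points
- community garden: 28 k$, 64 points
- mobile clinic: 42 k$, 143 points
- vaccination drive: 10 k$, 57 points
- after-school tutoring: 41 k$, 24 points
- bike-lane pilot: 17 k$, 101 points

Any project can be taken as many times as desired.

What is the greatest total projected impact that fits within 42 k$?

By projected impact per k$: heat-pump rebates 7.23, bike-lane pilot 5.94, vaccination drive 5.70 lead.
3×heat-pump rebates uses 39 of the 42 k$ and totals 282.
Every other selection either busts 42 k$ or fails to beat 282.

282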